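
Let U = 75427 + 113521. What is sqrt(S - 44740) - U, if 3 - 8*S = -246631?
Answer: -188948 + I*sqrt(55643)/2 ≈ -1.8895e+5 + 117.94*I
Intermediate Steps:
S = 123317/4 (S = 3/8 - 1/8*(-246631) = 3/8 + 246631/8 = 123317/4 ≈ 30829.)
U = 188948
sqrt(S - 44740) - U = sqrt(123317/4 - 44740) - 1*188948 = sqrt(-55643/4) - 188948 = I*sqrt(55643)/2 - 188948 = -188948 + I*sqrt(55643)/2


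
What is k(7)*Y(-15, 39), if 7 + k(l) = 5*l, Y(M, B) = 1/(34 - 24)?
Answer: 14/5 ≈ 2.8000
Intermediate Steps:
Y(M, B) = 1/10
k(l) = -7 + 5*l
k(7)*Y(-15, 39) = (-7 + 5*7)*(1/10) = (-7 + 35)*(1/10) = 28*(1/10) = 14/5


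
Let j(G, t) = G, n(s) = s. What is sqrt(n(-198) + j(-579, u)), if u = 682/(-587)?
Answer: I*sqrt(777) ≈ 27.875*I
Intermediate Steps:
u = -682/587 (u = 682*(-1/587) = -682/587 ≈ -1.1618)
sqrt(n(-198) + j(-579, u)) = sqrt(-198 - 579) = sqrt(-777) = I*sqrt(777)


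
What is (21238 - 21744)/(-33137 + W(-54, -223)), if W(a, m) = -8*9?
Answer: 46/3019 ≈ 0.015237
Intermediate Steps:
W(a, m) = -72
(21238 - 21744)/(-33137 + W(-54, -223)) = (21238 - 21744)/(-33137 - 72) = -506/(-33209) = -506*(-1/33209) = 46/3019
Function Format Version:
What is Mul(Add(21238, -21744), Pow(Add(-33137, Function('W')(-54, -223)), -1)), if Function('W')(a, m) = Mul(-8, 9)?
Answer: Rational(46, 3019) ≈ 0.015237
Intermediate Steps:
Function('W')(a, m) = -72
Mul(Add(21238, -21744), Pow(Add(-33137, Function('W')(-54, -223)), -1)) = Mul(Add(21238, -21744), Pow(Add(-33137, -72), -1)) = Mul(-506, Pow(-33209, -1)) = Mul(-506, Rational(-1, 33209)) = Rational(46, 3019)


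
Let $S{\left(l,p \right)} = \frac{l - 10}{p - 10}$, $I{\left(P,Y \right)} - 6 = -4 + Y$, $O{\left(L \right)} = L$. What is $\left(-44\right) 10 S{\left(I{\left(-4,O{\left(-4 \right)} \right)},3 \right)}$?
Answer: $- \frac{5280}{7} \approx -754.29$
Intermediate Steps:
$I{\left(P,Y \right)} = 2 + Y$ ($I{\left(P,Y \right)} = 6 + \left(-4 + Y\right) = 2 + Y$)
$S{\left(l,p \right)} = \frac{-10 + l}{-10 + p}$
$\left(-44\right) 10 S{\left(I{\left(-4,O{\left(-4 \right)} \right)},3 \right)} = \left(-44\right) 10 \frac{-10 + \left(2 - 4\right)}{-10 + 3} = - 440 \frac{-10 - 2}{-7} = - 440 \left(\left(- \frac{1}{7}\right) \left(-12\right)\right) = \left(-440\right) \frac{12}{7} = - \frac{5280}{7}$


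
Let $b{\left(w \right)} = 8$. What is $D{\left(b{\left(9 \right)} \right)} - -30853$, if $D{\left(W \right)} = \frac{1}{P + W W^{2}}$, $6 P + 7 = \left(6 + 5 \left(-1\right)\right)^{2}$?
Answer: $\frac{15765884}{511} \approx 30853.0$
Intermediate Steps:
$P = -1$ ($P = - \frac{7}{6} + \frac{\left(6 + 5 \left(-1\right)\right)^{2}}{6} = - \frac{7}{6} + \frac{\left(6 - 5\right)^{2}}{6} = - \frac{7}{6} + \frac{1^{2}}{6} = - \frac{7}{6} + \frac{1}{6} \cdot 1 = - \frac{7}{6} + \frac{1}{6} = -1$)
$D{\left(W \right)} = \frac{1}{-1 + W^{3}}$ ($D{\left(W \right)} = \frac{1}{-1 + W W^{2}} = \frac{1}{-1 + W^{3}}$)
$D{\left(b{\left(9 \right)} \right)} - -30853 = \frac{1}{-1 + 8^{3}} - -30853 = \frac{1}{-1 + 512} + 30853 = \frac{1}{511} + 30853 = \frac{15765884}{511}$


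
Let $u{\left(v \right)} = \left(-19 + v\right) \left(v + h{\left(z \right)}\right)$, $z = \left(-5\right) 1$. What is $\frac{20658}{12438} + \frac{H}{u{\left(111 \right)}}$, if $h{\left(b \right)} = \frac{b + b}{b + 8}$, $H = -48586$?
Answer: $- \frac{5877769}{1811802} \approx -3.2442$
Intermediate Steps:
$z = -5$
$h{\left(b \right)} = \frac{2 b}{8 + b}$
$u{\left(v \right)} = \left(-19 + v\right) \left(- \frac{10}{3} + v\right)$ ($u{\left(v \right)} = \left(-19 + v\right) \left(v + 2 \left(-5\right) \frac{1}{8 - 5}\right) = \left(-19 + v\right) \left(v + 2 \left(-5\right) \frac{1}{3}\right) = \left(-19 + v\right) \left(v - \frac{10}{3}\right) = \left(-19 + v\right) \left(- \frac{10}{3} + v\right)$)
$\frac{20658}{12438} + \frac{H}{u{\left(111 \right)}} = \frac{20658}{12438} - \frac{48586}{\frac{190}{3} + 111^{2} - 2479} = 20658 \cdot \frac{1}{12438} - \frac{48586}{\frac{190}{3} + 12321 - 2479} = \frac{3443}{2073} - \frac{48586}{\frac{29716}{3}} = \frac{3443}{2073} - \frac{4287}{874} = - \frac{5877769}{1811802}$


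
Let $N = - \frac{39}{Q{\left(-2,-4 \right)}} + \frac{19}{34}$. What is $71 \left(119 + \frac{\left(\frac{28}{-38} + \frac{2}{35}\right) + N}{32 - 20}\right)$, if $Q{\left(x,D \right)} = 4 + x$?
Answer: $\frac{188407091}{22610} \approx 8332.9$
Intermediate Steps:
$N = - \frac{322}{17}$ ($N = - \frac{39}{4 - 2} + \frac{19}{34} = - \frac{39}{2} + 19 \cdot \frac{1}{34} = \left(-39\right) \frac{1}{2} + \frac{19}{34} = - \frac{39}{2} + \frac{19}{34} = - \frac{322}{17} \approx -18.941$)
$71 \left(119 + \frac{\left(\frac{28}{-38} + \frac{2}{35}\right) + N}{32 - 20}\right) = 71 \left(119 + \frac{\left(\frac{28}{-38} + \frac{2}{35}\right) - \frac{322}{17}}{32 - 20}\right) = 71 \left(119 + \frac{\left(28 \left(- \frac{1}{38}\right) + 2 \cdot \frac{1}{35}\right) - \frac{322}{17}}{12}\right) = 71 \left(119 + \left(\left(- \frac{14}{19} + \frac{2}{35}\right) - \frac{322}{17}\right) \frac{1}{12}\right) = 71 \left(119 + \left(- \frac{452}{665} - \frac{322}{17}\right) \frac{1}{12}\right) = 71 \left(119 - \frac{36969}{22610}\right) = 71 \cdot \frac{2653621}{22610} = \frac{188407091}{22610}$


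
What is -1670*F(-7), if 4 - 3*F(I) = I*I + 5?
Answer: 83500/3 ≈ 27833.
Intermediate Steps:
F(I) = -1/3 - I**2/3 (F(I) = 4/3 - (I*I + 5)/3 = 4/3 - (I**2 + 5)/3 = 4/3 - (5 + I**2)/3 = 4/3 + (-5/3 - I**2/3) = -1/3 - I**2/3)
-1670*F(-7) = -1670*(-1/3 - 1/3*(-7)**2) = -1670*(-1/3 - 1/3*49) = -1670*(-1/3 - 49/3) = -1670*(-50/3) = 83500/3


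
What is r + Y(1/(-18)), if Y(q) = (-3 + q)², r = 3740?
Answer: 1214785/324 ≈ 3749.3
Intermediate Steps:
r + Y(1/(-18)) = 3740 + (-3 + 1/(-18))² = 3740 + (-3 - 1/18)² = 3740 + (-55/18)² = 3740 + 3025/324 = 1214785/324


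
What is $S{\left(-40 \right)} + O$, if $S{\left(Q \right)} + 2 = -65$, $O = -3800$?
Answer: $-3867$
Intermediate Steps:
$S{\left(Q \right)} = -67$ ($S{\left(Q \right)} = -2 - 65 = -67$)
$S{\left(-40 \right)} + O = -67 - 3800 = -3867$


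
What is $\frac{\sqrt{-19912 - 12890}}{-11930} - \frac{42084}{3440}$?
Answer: $- \frac{10521}{860} - \frac{i \sqrt{32802}}{11930} \approx -12.234 - 0.015181 i$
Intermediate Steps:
$\frac{\sqrt{-19912 - 12890}}{-11930} - \frac{42084}{3440} = \sqrt{-32802} \left(- \frac{1}{11930}\right) - \frac{10521}{860} = i \sqrt{32802} \left(- \frac{1}{11930}\right) - \frac{10521}{860} = - \frac{i \sqrt{32802}}{11930} - \frac{10521}{860} = - \frac{10521}{860} - \frac{i \sqrt{32802}}{11930}$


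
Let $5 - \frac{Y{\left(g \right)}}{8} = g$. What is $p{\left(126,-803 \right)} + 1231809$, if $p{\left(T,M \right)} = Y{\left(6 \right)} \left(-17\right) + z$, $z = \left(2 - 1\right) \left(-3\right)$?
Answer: $1231942$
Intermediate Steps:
$z = -3$ ($z = 1 \left(-3\right) = -3$)
$Y{\left(g \right)} = 40 - 8 g$
$p{\left(T,M \right)} = 133$ ($p{\left(T,M \right)} = \left(40 - 48\right) \left(-17\right) - 3 = \left(-8\right) \left(-17\right) - 3 = 136 - 3 = 133$)
$p{\left(126,-803 \right)} + 1231809 = 133 + 1231809 = 1231942$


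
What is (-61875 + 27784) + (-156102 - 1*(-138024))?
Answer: -52169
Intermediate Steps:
(-61875 + 27784) + (-156102 - 1*(-138024)) = -34091 + (-156102 + 138024) = -34091 - 18078 = -52169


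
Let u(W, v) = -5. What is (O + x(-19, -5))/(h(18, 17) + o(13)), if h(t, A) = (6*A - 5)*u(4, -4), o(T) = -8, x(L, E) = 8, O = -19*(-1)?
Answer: -27/493 ≈ -0.054767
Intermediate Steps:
O = 19
h(t, A) = 25 - 30*A (h(t, A) = (6*A - 5)*(-5) = (-5 + 6*A)*(-5) = 25 - 30*A)
(O + x(-19, -5))/(h(18, 17) + o(13)) = (19 + 8)/((25 - 30*17) - 8) = 27/((25 - 510) - 8) = 27/(-485 - 8) = 27/(-493) = 27*(-1/493) = -27/493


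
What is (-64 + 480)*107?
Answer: 44512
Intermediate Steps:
(-64 + 480)*107 = 416*107 = 44512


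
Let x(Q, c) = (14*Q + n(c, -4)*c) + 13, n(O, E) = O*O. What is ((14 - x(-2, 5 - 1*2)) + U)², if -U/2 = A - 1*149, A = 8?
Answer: 80656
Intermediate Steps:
n(O, E) = O²
x(Q, c) = 13 + c³ + 14*Q (x(Q, c) = (14*Q + c²*c) + 13 = (14*Q + c³) + 13 = (c³ + 14*Q) + 13 = 13 + c³ + 14*Q)
U = 282 (U = -2*(8 - 1*149) = -2*(8 - 149) = -2*(-141) = 282)
((14 - x(-2, 5 - 1*2)) + U)² = ((14 - (13 + (5 - 1*2)³ + 14*(-2))) + 282)² = ((14 - (13 + (5 - 2)³ - 28)) + 282)² = ((14 - (13 + 3³ - 28)) + 282)² = ((14 - (13 + 27 - 28)) + 282)² = ((14 - 1*12) + 282)² = ((14 - 12) + 282)² = (2 + 282)² = 284² = 80656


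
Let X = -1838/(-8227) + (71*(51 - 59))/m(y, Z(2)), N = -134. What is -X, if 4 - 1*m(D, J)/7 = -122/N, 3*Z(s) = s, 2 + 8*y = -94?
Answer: 310423450/11920923 ≈ 26.040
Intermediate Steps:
y = -12 (y = -¼ + (⅛)*(-94) = -¼ - 47/4 = -12)
Z(s) = s/3
m(D, J) = 1449/67 (m(D, J) = 28 - (-854)/(-134) = 28 - (-854)*(-1)/134 = 28 - 7*61/67 = 28 - 427/67 = 1449/67)
X = -310423450/11920923 (X = -1838/(-8227) + (71*(51 - 59))/(1449/67) = -1838*(-1/8227) + (71*(-8))*(67/1449) = 1838/8227 - 568*67/1449 = 1838/8227 - 38056/1449 = -310423450/11920923 ≈ -26.040)
-X = -1*(-310423450/11920923) = 310423450/11920923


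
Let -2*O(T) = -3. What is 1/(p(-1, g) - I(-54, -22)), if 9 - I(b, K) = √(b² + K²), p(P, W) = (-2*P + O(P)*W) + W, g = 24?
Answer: -53/591 + 10*√34/591 ≈ 0.0089840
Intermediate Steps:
O(T) = 3/2 (O(T) = -½*(-3) = 3/2)
p(P, W) = -2*P + 5*W/2 (p(P, W) = (-2*P + 3*W/2) + W = -2*P + 5*W/2)
I(b, K) = 9 - √(K² + b²) (I(b, K) = 9 - √(b² + K²) = 9 - √(K² + b²))
1/(p(-1, g) - I(-54, -22)) = 1/((-2*(-1) + (5/2)*24) - (9 - √((-22)² + (-54)²))) = 1/((2 + 60) - (9 - √(484 + 2916))) = 1/(62 - (9 - √3400)) = 1/(62 - (9 - 10*√34)) = 1/(62 + (-9 + 10*√34)) = 1/(53 + 10*√34)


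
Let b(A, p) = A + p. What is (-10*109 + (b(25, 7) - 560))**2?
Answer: 2617924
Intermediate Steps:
(-10*109 + (b(25, 7) - 560))**2 = (-10*109 + ((25 + 7) - 560))**2 = (-1090 + (32 - 560))**2 = (-1090 - 528)**2 = (-1618)**2 = 2617924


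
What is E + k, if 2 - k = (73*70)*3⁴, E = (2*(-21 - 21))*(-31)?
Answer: -411304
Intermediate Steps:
E = 2604 (E = (2*(-42))*(-31) = -84*(-31) = 2604)
k = -413908 (k = 2 - 73*70*3⁴ = 2 - 5110*81 = 2 - 1*413910 = 2 - 413910 = -413908)
E + k = 2604 - 413908 = -411304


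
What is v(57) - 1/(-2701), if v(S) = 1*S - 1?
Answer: 151257/2701 ≈ 56.000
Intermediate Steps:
v(S) = -1 + S (v(S) = S - 1 = -1 + S)
v(57) - 1/(-2701) = (-1 + 57) - 1/(-2701) = 56 - 1*(-1/2701) = 56 + 1/2701 = 151257/2701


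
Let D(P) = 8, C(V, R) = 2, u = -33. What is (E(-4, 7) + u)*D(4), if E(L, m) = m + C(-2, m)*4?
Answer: -144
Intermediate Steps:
E(L, m) = 8 + m (E(L, m) = m + 2*4 = m + 8 = 8 + m)
(E(-4, 7) + u)*D(4) = ((8 + 7) - 33)*8 = (15 - 33)*8 = -18*8 = -144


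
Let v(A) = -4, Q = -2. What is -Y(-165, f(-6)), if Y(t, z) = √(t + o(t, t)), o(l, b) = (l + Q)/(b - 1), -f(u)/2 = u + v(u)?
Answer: -I*√4519018/166 ≈ -12.806*I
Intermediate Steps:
f(u) = 8 - 2*u (f(u) = -2*(u - 4) = -2*(-4 + u) = 8 - 2*u)
o(l, b) = (-2 + l)/(-1 + b) (o(l, b) = (l - 2)/(b - 1) = (-2 + l)/(-1 + b))
Y(t, z) = √(t + (-2 + t)/(-1 + t))
-Y(-165, f(-6)) = -√((-2 + (-165)²)/(-1 - 165)) = -√((-2 + 27225)/(-166)) = -√(-1/166*27223) = -√(-27223/166) = -I*√4519018/166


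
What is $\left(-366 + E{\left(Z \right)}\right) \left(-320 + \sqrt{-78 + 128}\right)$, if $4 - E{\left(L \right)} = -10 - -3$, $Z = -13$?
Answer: $113600 - 1775 \sqrt{2} \approx 1.1109 \cdot 10^{5}$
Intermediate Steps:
$E{\left(L \right)} = 11$ ($E{\left(L \right)} = 4 - \left(-10 - -3\right) = 4 - \left(-10 + 3\right) = 4 - -7 = 4 + 7 = 11$)
$\left(-366 + E{\left(Z \right)}\right) \left(-320 + \sqrt{-78 + 128}\right) = \left(-366 + 11\right) \left(-320 + \sqrt{-78 + 128}\right) = - 355 \left(-320 + \sqrt{50}\right) = - 355 \left(-320 + 5 \sqrt{2}\right) = 113600 - 1775 \sqrt{2}$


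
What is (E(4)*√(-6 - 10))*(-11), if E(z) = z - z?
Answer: 0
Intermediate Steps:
E(z) = 0
(E(4)*√(-6 - 10))*(-11) = (0*√(-6 - 10))*(-11) = (0*√(-16))*(-11) = (0*(4*I))*(-11) = 0*(-11) = 0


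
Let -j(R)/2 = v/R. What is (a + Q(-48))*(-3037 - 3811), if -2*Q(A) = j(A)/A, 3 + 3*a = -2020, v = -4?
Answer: 41560619/9 ≈ 4.6178e+6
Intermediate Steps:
a = -2023/3 (a = -1 + (1/3)*(-2020) = -1 - 2020/3 = -2023/3 ≈ -674.33)
j(R) = 8/R (j(R) = -(-8)/R = 8/R)
Q(A) = -4/A**2 (Q(A) = -8/A/(2*A) = -4/A**2)
(a + Q(-48))*(-3037 - 3811) = (-2023/3 - 4/(-48)**2)*(-3037 - 3811) = (-2023/3 - 4*1/2304)*(-6848) = (-2023/3 - 1/576)*(-6848) = -388417/576*(-6848) = 41560619/9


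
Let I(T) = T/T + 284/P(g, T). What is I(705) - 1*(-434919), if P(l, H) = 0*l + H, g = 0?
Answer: 306618884/705 ≈ 4.3492e+5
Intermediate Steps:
P(l, H) = H (P(l, H) = 0 + H = H)
I(T) = 1 + 284/T (I(T) = T/T + 284/T = 1 + 284/T)
I(705) - 1*(-434919) = (284 + 705)/705 - 1*(-434919) = (1/705)*989 + 434919 = 989/705 + 434919 = 306618884/705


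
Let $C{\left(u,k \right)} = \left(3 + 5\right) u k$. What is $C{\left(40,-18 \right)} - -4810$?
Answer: $-950$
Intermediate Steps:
$C{\left(u,k \right)} = 8 k u$
$C{\left(40,-18 \right)} - -4810 = 8 \left(-18\right) 40 - -4810 = -5760 + 4810 = -950$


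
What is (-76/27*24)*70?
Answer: -42560/9 ≈ -4728.9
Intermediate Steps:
(-76/27*24)*70 = (-76*1/27*24)*70 = -76/27*24*70 = -608/9*70 = -42560/9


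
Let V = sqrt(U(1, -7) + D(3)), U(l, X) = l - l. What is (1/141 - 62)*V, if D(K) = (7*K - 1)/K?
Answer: -17482*sqrt(15)/423 ≈ -160.06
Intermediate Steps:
U(l, X) = 0
D(K) = (-1 + 7*K)/K
V = 2*sqrt(15)/3 (V = sqrt(0 + (7 - 1/3)) = sqrt(0 + 20/3) = sqrt(20/3) = 2*sqrt(15)/3 ≈ 2.5820)
(1/141 - 62)*V = (1/141 - 62)*(2*sqrt(15)/3) = -17482*sqrt(15)/423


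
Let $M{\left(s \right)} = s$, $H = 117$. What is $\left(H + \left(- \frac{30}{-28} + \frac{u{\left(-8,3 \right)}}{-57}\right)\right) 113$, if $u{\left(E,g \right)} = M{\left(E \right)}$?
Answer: $\frac{10659629}{798} \approx 13358.0$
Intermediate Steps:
$u{\left(E,g \right)} = E$
$\left(H + \left(- \frac{30}{-28} + \frac{u{\left(-8,3 \right)}}{-57}\right)\right) 113 = \left(117 - \left(- \frac{15}{14} - \frac{8}{57}\right)\right) 113 = \left(117 - - \frac{967}{798}\right) 113 = \left(117 + \left(\frac{15}{14} + \frac{8}{57}\right)\right) 113 = \left(117 + \frac{967}{798}\right) 113 = \frac{94333}{798} \cdot 113 = \frac{10659629}{798}$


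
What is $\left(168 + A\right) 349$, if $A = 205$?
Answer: $130177$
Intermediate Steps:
$\left(168 + A\right) 349 = \left(168 + 205\right) 349 = 373 \cdot 349 = 130177$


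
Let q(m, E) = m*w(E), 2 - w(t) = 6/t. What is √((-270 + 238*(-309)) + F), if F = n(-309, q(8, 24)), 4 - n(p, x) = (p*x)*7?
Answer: I*√43526 ≈ 208.63*I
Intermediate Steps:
w(t) = 2 - 6/t
q(m, E) = m*(2 - 6/E)
n(p, x) = 4 - 7*p*x (n(p, x) = 4 - p*x*7 = 4 - 7*p*x)
F = 30286 (F = 4 - 7*(-309)*2*8*(-3 + 24)/24 = 4 - 7*(-309)*2*8*(1/24)*21 = 4 - 7*(-309)*14 = 4 + 30282 = 30286)
√((-270 + 238*(-309)) + F) = √((-270 + 238*(-309)) + 30286) = √((-270 - 73542) + 30286) = √(-73812 + 30286) = √(-43526) = I*√43526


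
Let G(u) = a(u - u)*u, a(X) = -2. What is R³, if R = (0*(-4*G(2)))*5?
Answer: 0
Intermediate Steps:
G(u) = -2*u
R = 0 (R = (0*(-(-8)*2))*5 = (0*(-4*(-4)))*5 = (0*16)*5 = 0*5 = 0)
R³ = 0³ = 0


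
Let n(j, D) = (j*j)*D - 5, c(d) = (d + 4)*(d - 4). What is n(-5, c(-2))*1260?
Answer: -384300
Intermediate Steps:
c(d) = (-4 + d)*(4 + d) (c(d) = (4 + d)*(-4 + d) = (-4 + d)*(4 + d))
n(j, D) = -5 + D*j² (n(j, D) = j²*D - 5 = D*j² - 5 = -5 + D*j²)
n(-5, c(-2))*1260 = (-5 + (-16 + (-2)²)*(-5)²)*1260 = (-5 + (-16 + 4)*25)*1260 = (-5 - 12*25)*1260 = (-5 - 300)*1260 = -305*1260 = -384300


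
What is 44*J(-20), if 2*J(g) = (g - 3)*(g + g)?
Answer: 20240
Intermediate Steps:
J(g) = g*(-3 + g) (J(g) = ((g - 3)*(g + g))/2 = ((-3 + g)*(2*g))/2 = (2*g*(-3 + g))/2 = g*(-3 + g))
44*J(-20) = 44*(-20*(-3 - 20)) = 44*(-20*(-23)) = 44*460 = 20240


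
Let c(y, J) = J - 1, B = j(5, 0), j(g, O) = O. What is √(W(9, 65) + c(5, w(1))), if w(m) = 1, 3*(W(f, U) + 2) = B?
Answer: I*√2 ≈ 1.4142*I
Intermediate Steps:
B = 0
W(f, U) = -2 (W(f, U) = -2 + (⅓)*0 = -2 + 0 = -2)
c(y, J) = -1 + J
√(W(9, 65) + c(5, w(1))) = √(-2 + (-1 + 1)) = √(-2 + 0) = √(-2) = I*√2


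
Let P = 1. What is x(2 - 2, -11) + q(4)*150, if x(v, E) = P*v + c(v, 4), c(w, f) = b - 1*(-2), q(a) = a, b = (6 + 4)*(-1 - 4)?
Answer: 552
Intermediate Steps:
b = -50 (b = 10*(-5) = -50)
c(w, f) = -48 (c(w, f) = -50 - 1*(-2) = -50 + 2 = -48)
x(v, E) = -48 + v (x(v, E) = 1*v - 48 = v - 48 = -48 + v)
x(2 - 2, -11) + q(4)*150 = (-48 + (2 - 2)) + 4*150 = (-48 + 0) + 600 = -48 + 600 = 552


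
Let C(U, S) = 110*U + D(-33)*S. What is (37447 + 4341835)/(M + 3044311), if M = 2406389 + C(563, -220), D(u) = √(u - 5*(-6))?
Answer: 1207068066583/1519454483105 + 48172102*I*√3/1519454483105 ≈ 0.79441 + 5.4912e-5*I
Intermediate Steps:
D(u) = √(30 + u) (D(u) = √(u + 30) = √(30 + u))
C(U, S) = 110*U + I*S*√3 (C(U, S) = 110*U + √(30 - 33)*S = 110*U + √(-3)*S = 110*U + (I*√3)*S = 110*U + I*S*√3)
M = 2468319 - 220*I*√3 (M = 2406389 + (110*563 + I*(-220)*√3) = 2406389 + (61930 - 220*I*√3) = 2468319 - 220*I*√3 ≈ 2.4683e+6 - 381.05*I)
(37447 + 4341835)/(M + 3044311) = (37447 + 4341835)/((2468319 - 220*I*√3) + 3044311) = 4379282/(5512630 - 220*I*√3)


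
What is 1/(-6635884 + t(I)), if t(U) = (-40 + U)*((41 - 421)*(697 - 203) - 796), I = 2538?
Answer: -1/477548852 ≈ -2.0940e-9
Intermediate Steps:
t(U) = 7540640 - 188516*U (t(U) = (-40 + U)*(-380*494 - 796) = (-40 + U)*(-187720 - 796) = (-40 + U)*(-188516) = 7540640 - 188516*U)
1/(-6635884 + t(I)) = 1/(-6635884 + (7540640 - 188516*2538)) = 1/(-6635884 + (7540640 - 478453608)) = 1/(-6635884 - 470912968) = 1/(-477548852) = -1/477548852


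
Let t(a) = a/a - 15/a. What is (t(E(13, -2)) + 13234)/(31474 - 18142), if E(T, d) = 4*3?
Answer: 17645/17776 ≈ 0.99263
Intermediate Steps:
E(T, d) = 12
t(a) = 1 - 15/a
(t(E(13, -2)) + 13234)/(31474 - 18142) = ((-15 + 12)/12 + 13234)/(31474 - 18142) = ((1/12)*(-3) + 13234)/13332 = (-1/4 + 13234)*(1/13332) = (52935/4)*(1/13332) = 17645/17776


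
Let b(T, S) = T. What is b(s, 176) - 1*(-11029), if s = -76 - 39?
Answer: 10914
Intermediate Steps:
s = -115
b(s, 176) - 1*(-11029) = -115 - 1*(-11029) = -115 + 11029 = 10914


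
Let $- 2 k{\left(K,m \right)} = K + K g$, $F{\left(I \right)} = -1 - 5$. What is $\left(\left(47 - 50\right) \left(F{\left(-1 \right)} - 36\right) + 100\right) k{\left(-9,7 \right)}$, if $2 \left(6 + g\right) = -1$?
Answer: $- \frac{11187}{2} \approx -5593.5$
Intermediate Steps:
$g = - \frac{13}{2}$ ($g = -6 + \frac{1}{2} \left(-1\right) = -6 - \frac{1}{2} = - \frac{13}{2} \approx -6.5$)
$F{\left(I \right)} = -6$ ($F{\left(I \right)} = -1 - 5 = -6$)
$k{\left(K,m \right)} = \frac{11 K}{4}$ ($k{\left(K,m \right)} = - \frac{K + K \left(- \frac{13}{2}\right)}{2} = - \frac{K - \frac{13 K}{2}}{2} = - \frac{\left(- \frac{11}{2}\right) K}{2} = \frac{11 K}{4}$)
$\left(\left(47 - 50\right) \left(F{\left(-1 \right)} - 36\right) + 100\right) k{\left(-9,7 \right)} = \left(\left(47 - 50\right) \left(-6 - 36\right) + 100\right) \frac{11}{4} \left(-9\right) = \left(\left(47 - 50\right) \left(-42\right) + 100\right) \left(- \frac{99}{4}\right) = \left(\left(-3\right) \left(-42\right) + 100\right) \left(- \frac{99}{4}\right) = \left(126 + 100\right) \left(- \frac{99}{4}\right) = 226 \left(- \frac{99}{4}\right) = - \frac{11187}{2}$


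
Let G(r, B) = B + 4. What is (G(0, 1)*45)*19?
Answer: 4275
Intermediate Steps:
G(r, B) = 4 + B
(G(0, 1)*45)*19 = ((4 + 1)*45)*19 = (5*45)*19 = 225*19 = 4275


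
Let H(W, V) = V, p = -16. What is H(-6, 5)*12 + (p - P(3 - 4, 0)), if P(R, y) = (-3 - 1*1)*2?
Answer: 52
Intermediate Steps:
P(R, y) = -8 (P(R, y) = (-3 - 1)*2 = -4*2 = -8)
H(-6, 5)*12 + (p - P(3 - 4, 0)) = 5*12 + (-16 - 1*(-8)) = 60 + (-16 + 8) = 60 - 8 = 52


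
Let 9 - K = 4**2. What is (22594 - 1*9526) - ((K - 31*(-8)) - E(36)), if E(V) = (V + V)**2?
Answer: 18011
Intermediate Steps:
K = -7 (K = 9 - 1*4**2 = 9 - 1*16 = 9 - 16 = -7)
E(V) = 4*V**2 (E(V) = (2*V)**2 = 4*V**2)
(22594 - 1*9526) - ((K - 31*(-8)) - E(36)) = (22594 - 1*9526) - ((-7 - 31*(-8)) - 4*36**2) = (22594 - 9526) - ((-7 + 248) - 4*1296) = 13068 - (241 - 1*5184) = 13068 - (241 - 5184) = 13068 - 1*(-4943) = 13068 + 4943 = 18011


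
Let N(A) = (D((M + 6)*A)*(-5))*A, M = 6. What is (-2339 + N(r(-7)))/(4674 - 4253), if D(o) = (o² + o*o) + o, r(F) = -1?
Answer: -959/421 ≈ -2.2779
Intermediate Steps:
D(o) = o + 2*o² (D(o) = (o² + o²) + o = 2*o² + o = o + 2*o²)
N(A) = -60*A²*(1 + 24*A) (N(A) = ((((6 + 6)*A)*(1 + 2*((6 + 6)*A)))*(-5))*A = (((12*A)*(1 + 2*(12*A)))*(-5))*A = (((12*A)*(1 + 24*A))*(-5))*A = ((12*A*(1 + 24*A))*(-5))*A = (-60*A*(1 + 24*A))*A = -60*A²*(1 + 24*A))
(-2339 + N(r(-7)))/(4674 - 4253) = (-2339 + (-1)²*(-60 - 1440*(-1)))/(4674 - 4253) = (-2339 + 1*(-60 + 1440))/421 = (-2339 + 1*1380)*(1/421) = (-2339 + 1380)*(1/421) = -959*1/421 = -959/421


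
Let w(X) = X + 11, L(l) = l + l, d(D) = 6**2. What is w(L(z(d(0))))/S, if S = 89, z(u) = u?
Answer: 83/89 ≈ 0.93258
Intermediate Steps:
d(D) = 36
L(l) = 2*l
w(X) = 11 + X
w(L(z(d(0))))/S = (11 + 2*36)/89 = (11 + 72)*(1/89) = 83*(1/89) = 83/89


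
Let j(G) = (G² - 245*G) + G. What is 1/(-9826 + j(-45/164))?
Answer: -26896/262477351 ≈ -0.00010247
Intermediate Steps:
j(G) = G² - 244*G
1/(-9826 + j(-45/164)) = 1/(-9826 + (-45/164)*(-244 - 45/164)) = 1/(-9826 + (-45*1/164)*(-244 - 45*1/164)) = 1/(-9826 - 45*(-244 - 45/164)/164) = 1/(-9826 - 45/164*(-40061/164)) = 1/(-9826 + 1802745/26896) = 1/(-262477351/26896) = -26896/262477351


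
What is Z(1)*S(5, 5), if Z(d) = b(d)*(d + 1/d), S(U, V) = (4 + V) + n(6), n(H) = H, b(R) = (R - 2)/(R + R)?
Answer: -15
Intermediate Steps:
b(R) = (-2 + R)/(2*R) (b(R) = (-2 + R)/((2*R)) = (-2 + R)*(1/(2*R)) = (-2 + R)/(2*R))
S(U, V) = 10 + V (S(U, V) = (4 + V) + 6 = 10 + V)
Z(d) = (-2 + d)*(d + 1/d)/(2*d) (Z(d) = ((-2 + d)/(2*d))*(d + 1/d) = (-2 + d)*(d + 1/d)/(2*d))
Z(1)*S(5, 5) = ((½)*(1 + 1²)*(-2 + 1)/1²)*(10 + 5) = ((½)*1*(1 + 1)*(-1))*15 = ((½)*1*2*(-1))*15 = -1*15 = -15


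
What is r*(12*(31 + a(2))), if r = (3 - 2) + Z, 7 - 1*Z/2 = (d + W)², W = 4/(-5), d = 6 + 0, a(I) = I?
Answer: -386892/25 ≈ -15476.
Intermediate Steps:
d = 6
W = -⅘ (W = 4*(-⅕) = -⅘ ≈ -0.80000)
Z = -1002/25 (Z = 14 - 2*(6 - ⅘)² = 14 - 2*(26/5)² = 14 - 2*676/25 = 14 - 1352/25 = -1002/25 ≈ -40.080)
r = -977/25 (r = (3 - 2) - 1002/25 = 1 - 1002/25 = -977/25 ≈ -39.080)
r*(12*(31 + a(2))) = -11724*(31 + 2)/25 = -11724*33/25 = -977/25*396 = -386892/25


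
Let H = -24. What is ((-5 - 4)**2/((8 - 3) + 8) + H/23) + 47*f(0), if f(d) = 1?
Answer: 15604/299 ≈ 52.187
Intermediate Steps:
((-5 - 4)**2/((8 - 3) + 8) + H/23) + 47*f(0) = ((-5 - 4)**2/((8 - 3) + 8) - 24/23) + 47*1 = ((-9)**2/(5 + 8) - 24*1/23) + 47 = (81/13 - 24/23) + 47 = 1551/299 + 47 = 15604/299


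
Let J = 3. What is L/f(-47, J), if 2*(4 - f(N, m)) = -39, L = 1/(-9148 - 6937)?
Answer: -2/755995 ≈ -2.6455e-6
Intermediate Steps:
L = -1/16085 (L = 1/(-16085) = -1/16085 ≈ -6.2170e-5)
f(N, m) = 47/2 (f(N, m) = 4 - ½*(-39) = 4 + 39/2 = 47/2)
L/f(-47, J) = -1/(16085*47/2) = -1/16085*2/47 = -2/755995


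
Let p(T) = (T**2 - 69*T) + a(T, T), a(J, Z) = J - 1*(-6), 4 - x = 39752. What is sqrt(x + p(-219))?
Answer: 11*sqrt(191) ≈ 152.02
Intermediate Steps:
x = -39748 (x = 4 - 1*39752 = 4 - 39752 = -39748)
a(J, Z) = 6 + J (a(J, Z) = J + 6 = 6 + J)
p(T) = 6 + T**2 - 68*T (p(T) = (T**2 - 69*T) + (6 + T) = 6 + T**2 - 68*T)
sqrt(x + p(-219)) = sqrt(-39748 + (6 + (-219)**2 - 68*(-219))) = sqrt(-39748 + (6 + 47961 + 14892)) = sqrt(-39748 + 62859) = sqrt(23111) = 11*sqrt(191)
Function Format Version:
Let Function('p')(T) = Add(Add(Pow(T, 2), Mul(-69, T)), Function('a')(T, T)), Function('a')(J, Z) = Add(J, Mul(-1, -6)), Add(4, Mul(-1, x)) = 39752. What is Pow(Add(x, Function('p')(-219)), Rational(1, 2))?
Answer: Mul(11, Pow(191, Rational(1, 2))) ≈ 152.02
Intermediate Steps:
x = -39748 (x = Add(4, Mul(-1, 39752)) = Add(4, -39752) = -39748)
Function('a')(J, Z) = Add(6, J) (Function('a')(J, Z) = Add(J, 6) = Add(6, J))
Function('p')(T) = Add(6, Pow(T, 2), Mul(-68, T)) (Function('p')(T) = Add(Add(Pow(T, 2), Mul(-69, T)), Add(6, T)) = Add(6, Pow(T, 2), Mul(-68, T)))
Pow(Add(x, Function('p')(-219)), Rational(1, 2)) = Pow(Add(-39748, Add(6, Pow(-219, 2), Mul(-68, -219))), Rational(1, 2)) = Pow(Add(-39748, Add(6, 47961, 14892)), Rational(1, 2)) = Pow(Add(-39748, 62859), Rational(1, 2)) = Pow(23111, Rational(1, 2)) = Mul(11, Pow(191, Rational(1, 2)))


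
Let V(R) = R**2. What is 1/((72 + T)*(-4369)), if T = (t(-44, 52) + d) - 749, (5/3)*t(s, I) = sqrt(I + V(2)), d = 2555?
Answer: -7825/64203617154 + 5*sqrt(14)/64203617154 ≈ -1.2159e-7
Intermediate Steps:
t(s, I) = 3*sqrt(4 + I)/5 (t(s, I) = 3*sqrt(I + 2**2)/5 = 3*sqrt(I + 4)/5 = 3*sqrt(4 + I)/5)
T = 1806 + 6*sqrt(14)/5 (T = (3*sqrt(4 + 52)/5 + 2555) - 749 = (3*sqrt(56)/5 + 2555) - 749 = (3*(2*sqrt(14))/5 + 2555) - 749 = (6*sqrt(14)/5 + 2555) - 749 = (2555 + 6*sqrt(14)/5) - 749 = 1806 + 6*sqrt(14)/5 ≈ 1810.5)
1/((72 + T)*(-4369)) = 1/((72 + (1806 + 6*sqrt(14)/5))*(-4369)) = -1/4369/(1878 + 6*sqrt(14)/5) = -1/(4369*(1878 + 6*sqrt(14)/5))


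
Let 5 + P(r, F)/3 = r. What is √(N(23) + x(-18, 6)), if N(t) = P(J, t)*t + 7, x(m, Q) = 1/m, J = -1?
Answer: I*√14654/6 ≈ 20.176*I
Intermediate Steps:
P(r, F) = -15 + 3*r
N(t) = 7 - 18*t (N(t) = (-15 + 3*(-1))*t + 7 = (-15 - 3)*t + 7 = -18*t + 7 = 7 - 18*t)
√(N(23) + x(-18, 6)) = √((7 - 18*23) + 1/(-18)) = √((7 - 414) - 1/18) = √(-407 - 1/18) = √(-7327/18) = I*√14654/6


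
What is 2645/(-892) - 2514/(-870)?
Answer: -9777/129340 ≈ -0.075591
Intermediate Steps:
2645/(-892) - 2514/(-870) = 2645*(-1/892) - 2514*(-1/870) = -2645/892 + 419/145 = -9777/129340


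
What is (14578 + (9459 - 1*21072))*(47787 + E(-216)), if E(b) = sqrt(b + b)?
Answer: 141688455 + 35580*I*sqrt(3) ≈ 1.4169e+8 + 61626.0*I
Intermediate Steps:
E(b) = sqrt(2)*sqrt(b) (E(b) = sqrt(2*b) = sqrt(2)*sqrt(b))
(14578 + (9459 - 1*21072))*(47787 + E(-216)) = (14578 + (9459 - 1*21072))*(47787 + sqrt(2)*sqrt(-216)) = (14578 + (9459 - 21072))*(47787 + sqrt(2)*(6*I*sqrt(6))) = (14578 - 11613)*(47787 + 12*I*sqrt(3)) = 2965*(47787 + 12*I*sqrt(3)) = 141688455 + 35580*I*sqrt(3)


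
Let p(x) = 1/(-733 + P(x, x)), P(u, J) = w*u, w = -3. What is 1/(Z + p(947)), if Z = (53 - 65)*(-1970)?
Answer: 3574/84489359 ≈ 4.2301e-5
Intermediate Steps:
P(u, J) = -3*u
p(x) = 1/(-733 - 3*x)
Z = 23640 (Z = -12*(-1970) = 23640)
1/(Z + p(947)) = 1/(23640 + 1/(-733 - 3*947)) = 1/(23640 + 1/(-733 - 2841)) = 1/(23640 + 1/(-3574)) = 1/(23640 - 1/3574) = 1/(84489359/3574) = 3574/84489359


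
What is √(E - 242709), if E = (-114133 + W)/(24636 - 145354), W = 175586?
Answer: I*√3536965755677770/120718 ≈ 492.66*I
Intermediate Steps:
E = -61453/120718 (E = (-114133 + 175586)/(24636 - 145354) = 61453/(-120718) = 61453*(-1/120718) = -61453/120718 ≈ -0.50906)
√(E - 242709) = √(-61453/120718 - 242709) = √(-29299406515/120718) = I*√3536965755677770/120718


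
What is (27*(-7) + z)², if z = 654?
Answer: 216225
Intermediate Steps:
(27*(-7) + z)² = (27*(-7) + 654)² = (-189 + 654)² = 465² = 216225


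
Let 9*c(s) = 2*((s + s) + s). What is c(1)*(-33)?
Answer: -22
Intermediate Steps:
c(s) = 2*s/3 (c(s) = (2*((s + s) + s))/9 = (2*(2*s + s))/9 = (2*(3*s))/9 = (6*s)/9 = 2*s/3)
c(1)*(-33) = ((2/3)*1)*(-33) = (2/3)*(-33) = -22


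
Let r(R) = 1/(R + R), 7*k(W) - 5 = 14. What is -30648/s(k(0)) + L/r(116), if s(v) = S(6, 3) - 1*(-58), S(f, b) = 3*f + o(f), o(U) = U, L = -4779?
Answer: -45473172/41 ≈ -1.1091e+6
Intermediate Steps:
k(W) = 19/7 (k(W) = 5/7 + (1/7)*14 = 5/7 + 2 = 19/7)
r(R) = 1/(2*R)
S(f, b) = 4*f (S(f, b) = 3*f + f = 4*f)
s(v) = 82 (s(v) = 4*6 - 1*(-58) = 24 + 58 = 82)
-30648/s(k(0)) + L/r(116) = -30648/82 - 4779/((1/2)/116) = -30648*1/82 - 4779/((1/2)*(1/116)) = -15324/41 - 4779/1/232 = -15324/41 - 4779*232 = -15324/41 - 1108728 = -45473172/41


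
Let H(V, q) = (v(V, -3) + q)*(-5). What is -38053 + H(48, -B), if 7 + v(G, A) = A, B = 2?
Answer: -37993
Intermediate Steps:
v(G, A) = -7 + A
H(V, q) = 50 - 5*q (H(V, q) = ((-7 - 3) + q)*(-5) = (-10 + q)*(-5) = 50 - 5*q)
-38053 + H(48, -B) = -38053 + (50 - (-5)*2) = -38053 + (50 - 5*(-2)) = -38053 + (50 + 10) = -38053 + 60 = -37993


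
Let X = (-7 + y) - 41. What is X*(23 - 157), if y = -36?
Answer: 11256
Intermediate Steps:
X = -84 (X = (-7 - 36) - 41 = -43 - 41 = -84)
X*(23 - 157) = -84*(23 - 157) = -84*(-134) = 11256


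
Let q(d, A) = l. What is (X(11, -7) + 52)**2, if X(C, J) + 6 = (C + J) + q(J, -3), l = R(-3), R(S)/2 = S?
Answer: 1936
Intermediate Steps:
R(S) = 2*S
l = -6 (l = 2*(-3) = -6)
q(d, A) = -6
X(C, J) = -12 + C + J (X(C, J) = -6 + ((C + J) - 6) = -6 + (-6 + C + J) = -12 + C + J)
(X(11, -7) + 52)**2 = ((-12 + 11 - 7) + 52)**2 = (-8 + 52)**2 = 44**2 = 1936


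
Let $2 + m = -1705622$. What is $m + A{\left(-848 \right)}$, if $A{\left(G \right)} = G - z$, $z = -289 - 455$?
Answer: $-1705728$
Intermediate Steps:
$z = -744$
$m = -1705624$ ($m = -2 - 1705622 = -1705624$)
$A{\left(G \right)} = 744 + G$ ($A{\left(G \right)} = G - -744 = G + 744 = 744 + G$)
$m + A{\left(-848 \right)} = -1705624 + \left(744 - 848\right) = -1705624 - 104 = -1705728$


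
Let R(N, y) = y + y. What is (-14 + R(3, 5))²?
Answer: 16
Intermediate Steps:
R(N, y) = 2*y
(-14 + R(3, 5))² = (-14 + 2*5)² = (-14 + 10)² = (-4)² = 16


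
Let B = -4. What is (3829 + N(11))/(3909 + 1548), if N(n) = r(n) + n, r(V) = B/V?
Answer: 42236/60027 ≈ 0.70362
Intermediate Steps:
r(V) = -4/V
N(n) = n - 4/n (N(n) = -4/n + n = n - 4/n)
(3829 + N(11))/(3909 + 1548) = (3829 + (11 - 4/11))/(3909 + 1548) = (3829 + (11 - 4*1/11))/5457 = (3829 + (11 - 4/11))*(1/5457) = (3829 + 117/11)*(1/5457) = (42236/11)*(1/5457) = 42236/60027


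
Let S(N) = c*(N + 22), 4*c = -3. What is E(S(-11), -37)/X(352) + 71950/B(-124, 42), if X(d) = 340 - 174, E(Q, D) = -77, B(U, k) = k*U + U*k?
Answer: -3186433/432264 ≈ -7.3715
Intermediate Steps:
c = -¾ (c = (¼)*(-3) = -¾ ≈ -0.75000)
B(U, k) = 2*U*k (B(U, k) = U*k + U*k = 2*U*k)
S(N) = -33/2 - 3*N/4 (S(N) = -3*(N + 22)/4 = -3*(22 + N)/4 = -33/2 - 3*N/4)
X(d) = 166
E(S(-11), -37)/X(352) + 71950/B(-124, 42) = -77/166 + 71950/((2*(-124)*42)) = -77*1/166 + 71950/(-10416) = -77/166 + 71950*(-1/10416) = -77/166 - 35975/5208 = -3186433/432264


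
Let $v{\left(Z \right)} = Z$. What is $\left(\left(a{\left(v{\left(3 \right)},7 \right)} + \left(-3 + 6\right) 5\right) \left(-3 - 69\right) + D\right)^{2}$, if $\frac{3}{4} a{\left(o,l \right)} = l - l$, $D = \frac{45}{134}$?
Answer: $\frac{20930855625}{17956} \approx 1.1657 \cdot 10^{6}$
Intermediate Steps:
$D = \frac{45}{134}$ ($D = 45 \cdot \frac{1}{134} = \frac{45}{134} \approx 0.33582$)
$a{\left(o,l \right)} = 0$ ($a{\left(o,l \right)} = \frac{4 \left(l - l\right)}{3} = \frac{4}{3} \cdot 0 = 0$)
$\left(\left(a{\left(v{\left(3 \right)},7 \right)} + \left(-3 + 6\right) 5\right) \left(-3 - 69\right) + D\right)^{2} = \left(\left(0 + \left(-3 + 6\right) 5\right) \left(-3 - 69\right) + \frac{45}{134}\right)^{2} = \left(\left(0 + 3 \cdot 5\right) \left(-72\right) + \frac{45}{134}\right)^{2} = \left(\left(0 + 15\right) \left(-72\right) + \frac{45}{134}\right)^{2} = \left(15 \left(-72\right) + \frac{45}{134}\right)^{2} = \left(-1080 + \frac{45}{134}\right)^{2} = \left(- \frac{144675}{134}\right)^{2} = \frac{20930855625}{17956}$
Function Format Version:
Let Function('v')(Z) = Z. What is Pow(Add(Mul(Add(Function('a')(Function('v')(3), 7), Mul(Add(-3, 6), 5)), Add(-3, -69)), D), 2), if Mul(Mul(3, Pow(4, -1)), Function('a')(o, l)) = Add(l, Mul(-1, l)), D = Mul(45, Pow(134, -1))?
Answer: Rational(20930855625, 17956) ≈ 1.1657e+6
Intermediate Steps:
D = Rational(45, 134) (D = Mul(45, Rational(1, 134)) = Rational(45, 134) ≈ 0.33582)
Function('a')(o, l) = 0 (Function('a')(o, l) = Mul(Rational(4, 3), Add(l, Mul(-1, l))) = Mul(Rational(4, 3), 0) = 0)
Pow(Add(Mul(Add(Function('a')(Function('v')(3), 7), Mul(Add(-3, 6), 5)), Add(-3, -69)), D), 2) = Pow(Add(Mul(Add(0, Mul(Add(-3, 6), 5)), Add(-3, -69)), Rational(45, 134)), 2) = Pow(Add(Mul(Add(0, Mul(3, 5)), -72), Rational(45, 134)), 2) = Pow(Add(Mul(Add(0, 15), -72), Rational(45, 134)), 2) = Pow(Add(Mul(15, -72), Rational(45, 134)), 2) = Pow(Add(-1080, Rational(45, 134)), 2) = Pow(Rational(-144675, 134), 2) = Rational(20930855625, 17956)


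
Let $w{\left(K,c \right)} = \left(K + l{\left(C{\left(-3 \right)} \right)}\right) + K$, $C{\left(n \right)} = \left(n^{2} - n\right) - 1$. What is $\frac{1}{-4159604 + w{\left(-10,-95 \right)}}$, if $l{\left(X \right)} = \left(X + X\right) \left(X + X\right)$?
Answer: $- \frac{1}{4159140} \approx -2.4043 \cdot 10^{-7}$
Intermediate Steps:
$C{\left(n \right)} = -1 + n^{2} - n$
$l{\left(X \right)} = 4 X^{2}$ ($l{\left(X \right)} = 2 X 2 X = 4 X^{2}$)
$w{\left(K,c \right)} = 484 + 2 K$ ($w{\left(K,c \right)} = \left(K + 4 \left(-1 + \left(-3\right)^{2} - -3\right)^{2}\right) + K = \left(K + 4 \left(-1 + 9 + 3\right)^{2}\right) + K = \left(K + 4 \cdot 11^{2}\right) + K = \left(K + 4 \cdot 121\right) + K = \left(K + 484\right) + K = \left(484 + K\right) + K = 484 + 2 K$)
$\frac{1}{-4159604 + w{\left(-10,-95 \right)}} = \frac{1}{-4159604 + \left(484 + 2 \left(-10\right)\right)} = \frac{1}{-4159604 + \left(484 - 20\right)} = \frac{1}{-4159604 + 464} = \frac{1}{-4159140} = - \frac{1}{4159140}$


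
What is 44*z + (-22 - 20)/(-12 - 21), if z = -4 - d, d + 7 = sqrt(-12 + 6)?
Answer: 1466/11 - 44*I*sqrt(6) ≈ 133.27 - 107.78*I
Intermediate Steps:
d = -7 + I*sqrt(6) (d = -7 + sqrt(-12 + 6) = -7 + sqrt(-6) = -7 + I*sqrt(6) ≈ -7.0 + 2.4495*I)
z = 3 - I*sqrt(6) (z = -4 - (-7 + I*sqrt(6)) = -4 + (7 - I*sqrt(6)) = 3 - I*sqrt(6) ≈ 3.0 - 2.4495*I)
44*z + (-22 - 20)/(-12 - 21) = 44*(3 - I*sqrt(6)) + (-22 - 20)/(-12 - 21) = (132 - 44*I*sqrt(6)) - 42/(-33) = (132 - 44*I*sqrt(6)) - 42*(-1/33) = (132 - 44*I*sqrt(6)) + 14/11 = 1466/11 - 44*I*sqrt(6)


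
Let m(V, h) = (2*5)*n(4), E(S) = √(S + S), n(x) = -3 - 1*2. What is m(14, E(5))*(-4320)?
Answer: 216000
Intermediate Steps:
n(x) = -5 (n(x) = -3 - 2 = -5)
E(S) = √2*√S (E(S) = √(2*S) = √2*√S)
m(V, h) = -50 (m(V, h) = (2*5)*(-5) = 10*(-5) = -50)
m(14, E(5))*(-4320) = -50*(-4320) = 216000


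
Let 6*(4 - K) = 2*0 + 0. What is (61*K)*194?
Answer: 47336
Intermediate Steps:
K = 4 (K = 4 - (2*0 + 0)/6 = 4 - (0 + 0)/6 = 4 - 1/6*0 = 4 + 0 = 4)
(61*K)*194 = (61*4)*194 = 244*194 = 47336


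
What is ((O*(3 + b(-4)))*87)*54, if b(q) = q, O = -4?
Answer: 18792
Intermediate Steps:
((O*(3 + b(-4)))*87)*54 = (-4*(3 - 4)*87)*54 = (-4*(-1)*87)*54 = (4*87)*54 = 348*54 = 18792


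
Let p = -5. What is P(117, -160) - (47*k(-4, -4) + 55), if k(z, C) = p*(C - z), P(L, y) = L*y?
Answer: -18775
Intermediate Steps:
k(z, C) = -5*C + 5*z (k(z, C) = -5*(C - z) = -5*C + 5*z)
P(117, -160) - (47*k(-4, -4) + 55) = 117*(-160) - (47*(-5*(-4) + 5*(-4)) + 55) = -18720 - (47*(20 - 20) + 55) = -18720 - (47*0 + 55) = -18720 - (0 + 55) = -18720 - 1*55 = -18720 - 55 = -18775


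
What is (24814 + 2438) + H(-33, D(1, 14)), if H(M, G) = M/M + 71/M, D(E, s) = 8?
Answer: 899278/33 ≈ 27251.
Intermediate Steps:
H(M, G) = 1 + 71/M
(24814 + 2438) + H(-33, D(1, 14)) = (24814 + 2438) + (71 - 33)/(-33) = 27252 - 1/33*38 = 27252 - 38/33 = 899278/33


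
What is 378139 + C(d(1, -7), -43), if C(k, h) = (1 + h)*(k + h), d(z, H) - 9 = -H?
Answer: 379273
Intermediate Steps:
d(z, H) = 9 - H
C(k, h) = (1 + h)*(h + k)
378139 + C(d(1, -7), -43) = 378139 + (-43 + (9 - 1*(-7)) + (-43)² - 43*(9 - 1*(-7))) = 378139 + (-43 + (9 + 7) + 1849 - 43*(9 + 7)) = 378139 + (-43 + 16 + 1849 - 43*16) = 378139 + (-43 + 16 + 1849 - 688) = 378139 + 1134 = 379273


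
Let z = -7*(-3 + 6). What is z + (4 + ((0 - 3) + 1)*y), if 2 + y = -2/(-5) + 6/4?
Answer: -84/5 ≈ -16.800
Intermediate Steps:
z = -21 (z = -7*3 = -21)
y = -⅒ (y = -2 + (-2/(-5) + 6/4) = -2 + (-2*(-⅕) + 6*(¼)) = -2 + (⅖ + 3/2) = -2 + 19/10 = -⅒ ≈ -0.10000)
z + (4 + ((0 - 3) + 1)*y) = -21 + (4 + ((0 - 3) + 1)*(-⅒)) = -21 + (4 + (-3 + 1)*(-⅒)) = -21 + (4 - 2*(-⅒)) = -21 + (4 + ⅕) = -21 + 21/5 = -84/5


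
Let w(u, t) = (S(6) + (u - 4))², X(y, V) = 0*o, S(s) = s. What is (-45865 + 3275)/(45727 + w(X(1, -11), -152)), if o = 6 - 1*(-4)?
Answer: -42590/45731 ≈ -0.93132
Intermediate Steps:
o = 10 (o = 6 + 4 = 10)
X(y, V) = 0 (X(y, V) = 0*10 = 0)
w(u, t) = (2 + u)² (w(u, t) = (6 + (u - 4))² = (6 + (-4 + u))² = (2 + u)²)
(-45865 + 3275)/(45727 + w(X(1, -11), -152)) = (-45865 + 3275)/(45727 + (2 + 0)²) = -42590/(45727 + 2²) = -42590/(45727 + 4) = -42590/45731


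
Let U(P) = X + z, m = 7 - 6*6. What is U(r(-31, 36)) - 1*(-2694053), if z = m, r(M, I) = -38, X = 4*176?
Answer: 2694728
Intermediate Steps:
X = 704
m = -29 (m = 7 - 36 = -29)
z = -29
U(P) = 675 (U(P) = 704 - 29 = 675)
U(r(-31, 36)) - 1*(-2694053) = 675 - 1*(-2694053) = 675 + 2694053 = 2694728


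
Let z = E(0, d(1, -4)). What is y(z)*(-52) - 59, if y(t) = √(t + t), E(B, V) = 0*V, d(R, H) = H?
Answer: -59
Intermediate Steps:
E(B, V) = 0
z = 0
y(t) = √2*√t (y(t) = √(2*t) = √2*√t)
y(z)*(-52) - 59 = (√2*√0)*(-52) - 59 = (√2*0)*(-52) - 59 = 0*(-52) - 59 = 0 - 59 = -59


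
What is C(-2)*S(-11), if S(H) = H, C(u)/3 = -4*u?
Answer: -264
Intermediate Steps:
C(u) = -12*u (C(u) = 3*(-4*u) = -12*u)
C(-2)*S(-11) = -12*(-2)*(-11) = 24*(-11) = -264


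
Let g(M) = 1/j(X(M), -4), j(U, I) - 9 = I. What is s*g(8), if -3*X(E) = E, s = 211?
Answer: 211/5 ≈ 42.200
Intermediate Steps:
X(E) = -E/3
j(U, I) = 9 + I
g(M) = ⅕ (g(M) = 1/(9 - 4) = 1/5 = ⅕)
s*g(8) = 211*(⅕) = 211/5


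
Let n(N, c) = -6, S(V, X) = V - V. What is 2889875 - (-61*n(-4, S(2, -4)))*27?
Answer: 2879993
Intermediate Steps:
S(V, X) = 0
2889875 - (-61*n(-4, S(2, -4)))*27 = 2889875 - (-61*(-6))*27 = 2889875 - 366*27 = 2889875 - 1*9882 = 2889875 - 9882 = 2879993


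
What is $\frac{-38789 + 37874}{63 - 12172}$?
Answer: $\frac{915}{12109} \approx 0.075564$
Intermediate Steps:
$\frac{-38789 + 37874}{63 - 12172} = - \frac{915}{-12109} = \left(-915\right) \left(- \frac{1}{12109}\right) = \frac{915}{12109}$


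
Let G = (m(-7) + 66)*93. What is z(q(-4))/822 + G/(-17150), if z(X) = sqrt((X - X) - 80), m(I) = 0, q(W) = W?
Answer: -3069/8575 + 2*I*sqrt(5)/411 ≈ -0.3579 + 0.010881*I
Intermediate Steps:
G = 6138 (G = (0 + 66)*93 = 66*93 = 6138)
z(X) = 4*I*sqrt(5) (z(X) = sqrt(0 - 80) = sqrt(-80) = 4*I*sqrt(5))
z(q(-4))/822 + G/(-17150) = (4*I*sqrt(5))/822 + 6138/(-17150) = (4*I*sqrt(5))*(1/822) + 6138*(-1/17150) = 2*I*sqrt(5)/411 - 3069/8575 = -3069/8575 + 2*I*sqrt(5)/411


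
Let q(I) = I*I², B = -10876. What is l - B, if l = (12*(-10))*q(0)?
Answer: 10876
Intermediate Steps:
q(I) = I³
l = 0 (l = (12*(-10))*0³ = -120*0 = 0)
l - B = 0 - 1*(-10876) = 0 + 10876 = 10876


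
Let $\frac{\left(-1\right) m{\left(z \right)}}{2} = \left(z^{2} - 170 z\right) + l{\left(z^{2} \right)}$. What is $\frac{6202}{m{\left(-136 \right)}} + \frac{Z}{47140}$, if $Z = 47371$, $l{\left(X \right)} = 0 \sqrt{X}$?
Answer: $\frac{456302599}{490444560} \approx 0.93039$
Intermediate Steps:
$l{\left(X \right)} = 0$
$m{\left(z \right)} = - 2 z^{2} + 340 z$ ($m{\left(z \right)} = - 2 \left(\left(z^{2} - 170 z\right) + 0\right) = - 2 \left(z^{2} - 170 z\right) = - 2 z^{2} + 340 z$)
$\frac{6202}{m{\left(-136 \right)}} + \frac{Z}{47140} = \frac{6202}{2 \left(-136\right) \left(170 - -136\right)} + \frac{47371}{47140} = \frac{6202}{2 \left(-136\right) \left(170 + 136\right)} + 47371 \cdot \frac{1}{47140} = \frac{6202}{2 \left(-136\right) 306} + \frac{47371}{47140} = \frac{6202}{-83232} + \frac{47371}{47140} = 6202 \left(- \frac{1}{83232}\right) + \frac{47371}{47140} = - \frac{3101}{41616} + \frac{47371}{47140} = \frac{456302599}{490444560}$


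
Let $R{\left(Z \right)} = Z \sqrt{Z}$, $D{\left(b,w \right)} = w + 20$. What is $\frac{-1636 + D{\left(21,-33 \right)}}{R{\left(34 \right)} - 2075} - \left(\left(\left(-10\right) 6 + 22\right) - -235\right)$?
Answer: $- \frac{837043562}{4266321} + \frac{56066 \sqrt{34}}{4266321} \approx -196.12$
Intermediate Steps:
$D{\left(b,w \right)} = 20 + w$
$R{\left(Z \right)} = Z^{\frac{3}{2}}$
$\frac{-1636 + D{\left(21,-33 \right)}}{R{\left(34 \right)} - 2075} - \left(\left(\left(-10\right) 6 + 22\right) - -235\right) = \frac{-1636 + \left(20 - 33\right)}{34^{\frac{3}{2}} - 2075} - \left(\left(\left(-10\right) 6 + 22\right) - -235\right) = \frac{-1636 - 13}{34 \sqrt{34} - 2075} - \left(\left(-60 + 22\right) + 235\right) = - \frac{1649}{-2075 + 34 \sqrt{34}} - \left(-38 + 235\right) = - \frac{1649}{-2075 + 34 \sqrt{34}} - 197 = -197 - \frac{1649}{-2075 + 34 \sqrt{34}}$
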